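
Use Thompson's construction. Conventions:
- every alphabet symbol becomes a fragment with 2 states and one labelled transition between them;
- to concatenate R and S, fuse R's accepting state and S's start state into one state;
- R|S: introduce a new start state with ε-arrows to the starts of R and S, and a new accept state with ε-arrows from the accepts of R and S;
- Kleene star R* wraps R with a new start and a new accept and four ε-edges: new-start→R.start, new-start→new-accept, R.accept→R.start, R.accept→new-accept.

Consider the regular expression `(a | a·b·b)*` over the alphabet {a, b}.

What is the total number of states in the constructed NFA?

10

Recursing over subexpressions:
Each of the 4 symbol leaves contributes a 2-state fragment.
  a·b·b = 4 states
  a | a·b·b = 8 states
  (a | a·b·b)* = 10 states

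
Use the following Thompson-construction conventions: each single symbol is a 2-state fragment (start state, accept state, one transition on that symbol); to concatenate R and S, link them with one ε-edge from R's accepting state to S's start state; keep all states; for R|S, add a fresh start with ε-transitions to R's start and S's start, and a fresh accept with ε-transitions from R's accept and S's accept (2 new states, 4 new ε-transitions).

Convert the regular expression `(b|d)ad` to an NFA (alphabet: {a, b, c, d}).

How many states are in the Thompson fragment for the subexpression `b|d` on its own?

6

Fragment for `b|d`:
Each of the 2 symbol leaves contributes a 2-state fragment.
  b|d — 6 states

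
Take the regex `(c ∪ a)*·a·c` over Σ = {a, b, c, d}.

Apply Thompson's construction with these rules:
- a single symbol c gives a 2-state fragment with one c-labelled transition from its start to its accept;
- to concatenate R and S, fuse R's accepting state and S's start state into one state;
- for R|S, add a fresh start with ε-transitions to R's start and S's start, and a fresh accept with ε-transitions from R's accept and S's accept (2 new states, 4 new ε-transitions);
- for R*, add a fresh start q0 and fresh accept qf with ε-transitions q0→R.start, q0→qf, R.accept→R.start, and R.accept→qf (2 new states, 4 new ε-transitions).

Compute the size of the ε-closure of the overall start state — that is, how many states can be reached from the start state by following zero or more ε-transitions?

5

Compute the ε-closure size of each fragment's start state recursively; a symbol fragment's start has no outgoing ε-edge, so its closure is just itself (size 1).
  c ∪ a — new start ε-reaches every alternative's start; none of them accept ε, so the new accept is not reached: |ε-closure| = 1 + 1 + 1 = 3
  (c ∪ a)* — the star's fresh start ε-reaches both the body's start and the fresh accept: |ε-closure| = 2 + 3 = 5
  (c ∪ a)*·a·c — the left operand accepts ε, so the closure extends into the next operand (the shared merged state is already counted); |ε-closure| = 5 + (1−1) = 5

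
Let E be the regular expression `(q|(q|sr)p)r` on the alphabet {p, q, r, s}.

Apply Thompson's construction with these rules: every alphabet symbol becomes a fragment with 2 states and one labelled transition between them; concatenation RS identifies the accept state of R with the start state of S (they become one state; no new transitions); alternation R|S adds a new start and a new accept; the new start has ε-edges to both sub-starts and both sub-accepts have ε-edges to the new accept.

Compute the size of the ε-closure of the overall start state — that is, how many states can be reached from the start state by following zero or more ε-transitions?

Compute the ε-closure size of each fragment's start state recursively; a symbol fragment's start has no outgoing ε-edge, so its closure is just itself (size 1).
  sr — same as the first factor's closure: |ε-closure| = 1
  q|sr — new start ε-reaches every alternative's start; none of them accept ε, so the new accept is not reached: |ε-closure| = 1 + 1 + 1 = 3
  (q|sr)p — same as the first factor's closure: |ε-closure| = 3
  q|(q|sr)p — new start ε-reaches every alternative's start; none of them accept ε, so the new accept is not reached: |ε-closure| = 1 + 1 + 3 = 5
  (q|(q|sr)p)r — same as the first factor's closure: |ε-closure| = 5

5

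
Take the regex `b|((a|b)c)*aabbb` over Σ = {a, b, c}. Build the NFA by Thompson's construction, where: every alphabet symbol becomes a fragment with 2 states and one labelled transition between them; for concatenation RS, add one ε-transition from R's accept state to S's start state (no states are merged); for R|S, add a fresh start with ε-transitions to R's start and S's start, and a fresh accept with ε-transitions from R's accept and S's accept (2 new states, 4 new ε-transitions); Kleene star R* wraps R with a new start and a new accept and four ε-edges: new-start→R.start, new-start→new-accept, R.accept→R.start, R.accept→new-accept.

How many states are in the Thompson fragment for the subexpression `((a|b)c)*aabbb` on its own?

20

Fragment for `((a|b)c)*aabbb`:
Each of the 8 symbol leaves contributes a 2-state fragment.
  a|b = 6 states
  (a|b)c = 8 states
  ((a|b)c)* = 10 states
  ((a|b)c)*aabbb = 20 states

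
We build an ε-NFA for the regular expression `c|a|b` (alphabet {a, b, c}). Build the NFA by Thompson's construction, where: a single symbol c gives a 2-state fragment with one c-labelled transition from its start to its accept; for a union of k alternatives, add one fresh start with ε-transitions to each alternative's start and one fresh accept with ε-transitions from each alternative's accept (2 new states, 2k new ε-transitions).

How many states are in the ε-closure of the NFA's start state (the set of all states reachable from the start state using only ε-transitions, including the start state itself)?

4

Work bottom-up. For each fragment F, track |ε-closure(F.start)| and whether F's accept lies in that closure (i.e. whether F accepts ε). A single-symbol fragment has closure size 1 and does not accept ε.
  c|a|b — new start ε-reaches every alternative's start; none of them accept ε, so the new accept is not reached: |ε-closure| = 1 + 1 + 1 + 1 = 4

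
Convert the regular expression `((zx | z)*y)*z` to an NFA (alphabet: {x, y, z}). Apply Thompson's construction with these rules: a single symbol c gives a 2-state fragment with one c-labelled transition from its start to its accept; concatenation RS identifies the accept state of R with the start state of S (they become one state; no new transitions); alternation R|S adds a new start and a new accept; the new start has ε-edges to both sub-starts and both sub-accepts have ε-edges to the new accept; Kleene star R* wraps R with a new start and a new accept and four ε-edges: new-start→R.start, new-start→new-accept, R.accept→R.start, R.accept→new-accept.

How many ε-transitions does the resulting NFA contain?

Per subexpression:
Each of the 5 symbol leaves contributes 0 ε-transitions.
  zx — 0 ε-transitions
  zx | z — 4 ε-transitions
  (zx | z)* — 8 ε-transitions
  (zx | z)*y — 8 ε-transitions
  ((zx | z)*y)* — 12 ε-transitions
  ((zx | z)*y)*z — 12 ε-transitions

12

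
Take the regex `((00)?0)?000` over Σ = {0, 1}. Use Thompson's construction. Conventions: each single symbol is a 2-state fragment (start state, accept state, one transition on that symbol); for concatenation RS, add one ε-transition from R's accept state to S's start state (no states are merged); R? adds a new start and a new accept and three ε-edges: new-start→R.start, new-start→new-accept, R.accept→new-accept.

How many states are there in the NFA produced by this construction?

By structural recursion:
Each of the 6 symbol leaves contributes a 2-state fragment.
  00 : 4 states
  (00)? : 6 states
  (00)?0 : 8 states
  ((00)?0)? : 10 states
  ((00)?0)?000 : 16 states

16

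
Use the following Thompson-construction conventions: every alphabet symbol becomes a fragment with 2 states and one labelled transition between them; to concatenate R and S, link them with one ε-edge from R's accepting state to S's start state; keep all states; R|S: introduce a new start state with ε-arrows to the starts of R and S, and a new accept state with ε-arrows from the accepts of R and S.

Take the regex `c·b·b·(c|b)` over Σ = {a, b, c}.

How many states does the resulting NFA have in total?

By structural recursion:
Each of the 5 symbol leaves contributes a 2-state fragment.
  c|b = 6 states
  c·b·b·(c|b) = 12 states

12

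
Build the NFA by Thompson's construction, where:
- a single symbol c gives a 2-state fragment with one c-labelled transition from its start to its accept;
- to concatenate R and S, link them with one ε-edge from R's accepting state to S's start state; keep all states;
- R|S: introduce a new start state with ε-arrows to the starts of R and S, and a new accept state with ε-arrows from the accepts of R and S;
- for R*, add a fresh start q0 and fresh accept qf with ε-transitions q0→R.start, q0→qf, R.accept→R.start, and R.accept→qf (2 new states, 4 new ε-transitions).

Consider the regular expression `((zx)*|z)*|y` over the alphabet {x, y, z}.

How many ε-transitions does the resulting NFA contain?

17

Recursing over subexpressions:
Each of the 4 symbol leaves contributes 0 ε-transitions.
  zx → 1 ε-transition
  (zx)* → 5 ε-transitions
  (zx)*|z → 9 ε-transitions
  ((zx)*|z)* → 13 ε-transitions
  ((zx)*|z)*|y → 17 ε-transitions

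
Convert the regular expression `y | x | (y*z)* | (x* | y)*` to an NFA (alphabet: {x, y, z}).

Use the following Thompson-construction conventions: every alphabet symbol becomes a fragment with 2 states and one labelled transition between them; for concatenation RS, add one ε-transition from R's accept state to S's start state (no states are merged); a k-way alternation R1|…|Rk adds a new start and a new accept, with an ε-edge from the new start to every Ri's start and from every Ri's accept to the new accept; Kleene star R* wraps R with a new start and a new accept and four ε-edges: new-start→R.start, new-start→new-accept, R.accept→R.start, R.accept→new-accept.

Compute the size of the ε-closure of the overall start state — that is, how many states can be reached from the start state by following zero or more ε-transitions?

Let C(F) = |ε-closure(F.start)| within fragment F, and note whether F accepts ε. Symbol fragments have C = 1 and do not accept ε. Then:
  y* → the star's fresh start ε-reaches both the body's start and the fresh accept: C = 2 + 1 = 3
  y*z → C = 3 + 1 = 4 (closure spills across the concat boundary because the left factor accepts ε)
  (y*z)* → new start has ε-edges to the inner start and to the new accept, so C = 2 + 4 = 6
  x* → new start has ε-edges to the inner start and to the new accept, so C = 2 + 1 = 3
  x* | y → new start ε-reaches every alternative's start; at least one alternative accepts ε, so the union's new accept is reached too: C = 1 + 3 + 1 + 1 = 6
  (x* | y)* → C = 1 (new start) + 6 (body) + 1 (new accept) = 8
  y | x | (y*z)* | (x* | y)* → new start ε-reaches every alternative's start; at least one alternative accepts ε, so the union's new accept is reached too: C = 1 + 1 + 1 + 6 + 8 + 1 = 18

18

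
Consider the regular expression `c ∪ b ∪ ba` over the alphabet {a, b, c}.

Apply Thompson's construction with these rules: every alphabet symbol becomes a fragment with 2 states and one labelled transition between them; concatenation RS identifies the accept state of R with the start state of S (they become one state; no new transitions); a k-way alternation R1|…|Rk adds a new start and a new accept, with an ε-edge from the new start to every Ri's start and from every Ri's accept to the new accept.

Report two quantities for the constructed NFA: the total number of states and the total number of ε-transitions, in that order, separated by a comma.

9, 6

Per subexpression:
Each of the 4 symbol leaves contributes 2 states and 0 ε-transitions.
  ba → 3 states, 0 ε-transitions
  c ∪ b ∪ ba → 9 states, 6 ε-transitions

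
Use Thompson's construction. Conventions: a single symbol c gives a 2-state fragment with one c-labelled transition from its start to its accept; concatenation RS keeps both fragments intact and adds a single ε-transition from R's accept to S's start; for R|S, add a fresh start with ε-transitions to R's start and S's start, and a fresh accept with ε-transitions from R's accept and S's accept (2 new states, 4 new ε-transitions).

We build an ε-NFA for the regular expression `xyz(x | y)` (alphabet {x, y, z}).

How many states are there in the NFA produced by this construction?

By structural recursion:
Each of the 5 symbol leaves contributes a 2-state fragment.
  x | y = 6 states
  xyz(x | y) = 12 states

12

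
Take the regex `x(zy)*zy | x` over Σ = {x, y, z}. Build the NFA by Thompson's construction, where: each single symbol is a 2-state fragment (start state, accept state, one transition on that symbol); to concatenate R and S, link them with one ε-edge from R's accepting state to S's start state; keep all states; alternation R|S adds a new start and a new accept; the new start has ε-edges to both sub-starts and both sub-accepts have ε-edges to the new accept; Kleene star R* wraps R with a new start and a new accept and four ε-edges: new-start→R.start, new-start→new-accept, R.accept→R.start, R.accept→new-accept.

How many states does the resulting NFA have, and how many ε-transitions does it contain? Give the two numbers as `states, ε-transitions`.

Per subexpression:
Each of the 6 symbol leaves contributes 2 states and 0 ε-transitions.
  zy = 4 states, 1 ε-transition
  (zy)* = 6 states, 5 ε-transitions
  x(zy)*zy = 12 states, 8 ε-transitions
  x(zy)*zy | x = 16 states, 12 ε-transitions

16, 12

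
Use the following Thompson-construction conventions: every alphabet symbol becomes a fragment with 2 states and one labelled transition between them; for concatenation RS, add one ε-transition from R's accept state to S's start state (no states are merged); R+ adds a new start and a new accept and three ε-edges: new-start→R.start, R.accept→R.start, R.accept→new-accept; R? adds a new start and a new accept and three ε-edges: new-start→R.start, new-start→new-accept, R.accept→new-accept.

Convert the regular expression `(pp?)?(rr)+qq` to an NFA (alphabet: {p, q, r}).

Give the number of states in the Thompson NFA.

18

Per subexpression:
Each of the 6 symbol leaves contributes a 2-state fragment.
  p? → 4 states
  pp? → 6 states
  (pp?)? → 8 states
  rr → 4 states
  (rr)+ → 6 states
  (pp?)?(rr)+qq → 18 states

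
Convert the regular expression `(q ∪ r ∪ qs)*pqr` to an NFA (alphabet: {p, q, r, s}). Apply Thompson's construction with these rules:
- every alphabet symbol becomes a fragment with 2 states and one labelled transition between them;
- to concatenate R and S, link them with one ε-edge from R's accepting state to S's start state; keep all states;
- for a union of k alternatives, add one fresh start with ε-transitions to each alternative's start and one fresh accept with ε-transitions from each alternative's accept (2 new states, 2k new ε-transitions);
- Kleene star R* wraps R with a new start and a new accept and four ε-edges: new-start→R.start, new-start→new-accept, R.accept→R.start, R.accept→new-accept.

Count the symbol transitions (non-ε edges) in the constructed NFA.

7

Bottom-up over the parse tree:
Each of the 7 symbol leaves contributes exactly 1 symbol transition.
  qs — 2 symbol transitions
  q ∪ r ∪ qs — 4 symbol transitions
  (q ∪ r ∪ qs)* — 4 symbol transitions
  (q ∪ r ∪ qs)*pqr — 7 symbol transitions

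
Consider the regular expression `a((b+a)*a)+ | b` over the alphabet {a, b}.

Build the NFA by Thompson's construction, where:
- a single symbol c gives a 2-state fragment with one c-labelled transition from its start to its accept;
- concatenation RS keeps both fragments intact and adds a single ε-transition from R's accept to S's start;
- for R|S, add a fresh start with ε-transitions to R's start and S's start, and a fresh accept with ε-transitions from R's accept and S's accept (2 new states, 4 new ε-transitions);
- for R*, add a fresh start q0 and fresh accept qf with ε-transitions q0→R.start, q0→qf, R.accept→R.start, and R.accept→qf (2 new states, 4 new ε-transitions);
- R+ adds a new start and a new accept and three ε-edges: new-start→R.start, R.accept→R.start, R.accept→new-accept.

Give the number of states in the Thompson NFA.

Recursing over subexpressions:
Each of the 5 symbol leaves contributes a 2-state fragment.
  b+ — 4 states
  b+a — 6 states
  (b+a)* — 8 states
  (b+a)*a — 10 states
  ((b+a)*a)+ — 12 states
  a((b+a)*a)+ — 14 states
  a((b+a)*a)+ | b — 18 states

18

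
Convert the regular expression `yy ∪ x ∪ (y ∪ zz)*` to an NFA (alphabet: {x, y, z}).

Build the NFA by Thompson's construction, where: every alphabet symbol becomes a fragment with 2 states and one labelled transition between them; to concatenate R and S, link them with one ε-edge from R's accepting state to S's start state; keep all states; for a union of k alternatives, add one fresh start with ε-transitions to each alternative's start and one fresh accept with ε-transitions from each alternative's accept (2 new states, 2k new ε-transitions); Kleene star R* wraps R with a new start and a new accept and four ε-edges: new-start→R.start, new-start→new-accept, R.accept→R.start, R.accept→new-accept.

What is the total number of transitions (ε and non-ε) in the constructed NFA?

22

By structural recursion:
Each of the 6 symbol leaves contributes 1 transition (1 symbol, 0 ε).
  yy : 3 transitions (2 symbol, 1 ε)
  zz : 3 transitions (2 symbol, 1 ε)
  y ∪ zz : 8 transitions (3 symbol, 5 ε)
  (y ∪ zz)* : 12 transitions (3 symbol, 9 ε)
  yy ∪ x ∪ (y ∪ zz)* : 22 transitions (6 symbol, 16 ε)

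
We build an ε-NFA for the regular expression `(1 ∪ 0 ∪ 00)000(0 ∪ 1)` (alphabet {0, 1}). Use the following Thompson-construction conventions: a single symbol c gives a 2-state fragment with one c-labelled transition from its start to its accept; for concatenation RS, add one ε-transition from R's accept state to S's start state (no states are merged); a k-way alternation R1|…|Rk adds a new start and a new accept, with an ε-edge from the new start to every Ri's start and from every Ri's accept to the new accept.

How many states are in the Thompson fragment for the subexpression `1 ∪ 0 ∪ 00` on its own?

10

Fragment for `1 ∪ 0 ∪ 00`:
Each of the 4 symbol leaves contributes a 2-state fragment.
  00 : 4 states
  1 ∪ 0 ∪ 00 : 10 states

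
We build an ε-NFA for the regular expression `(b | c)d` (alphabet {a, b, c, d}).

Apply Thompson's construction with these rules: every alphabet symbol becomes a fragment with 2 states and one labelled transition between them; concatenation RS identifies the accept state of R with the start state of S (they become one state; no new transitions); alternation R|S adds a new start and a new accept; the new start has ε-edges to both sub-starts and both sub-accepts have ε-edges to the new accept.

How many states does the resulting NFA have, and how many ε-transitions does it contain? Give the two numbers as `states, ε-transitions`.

7, 4

Building bottom-up:
Each of the 3 symbol leaves contributes 2 states and 0 ε-transitions.
  b | c : 6 states, 4 ε-transitions
  (b | c)d : 7 states, 4 ε-transitions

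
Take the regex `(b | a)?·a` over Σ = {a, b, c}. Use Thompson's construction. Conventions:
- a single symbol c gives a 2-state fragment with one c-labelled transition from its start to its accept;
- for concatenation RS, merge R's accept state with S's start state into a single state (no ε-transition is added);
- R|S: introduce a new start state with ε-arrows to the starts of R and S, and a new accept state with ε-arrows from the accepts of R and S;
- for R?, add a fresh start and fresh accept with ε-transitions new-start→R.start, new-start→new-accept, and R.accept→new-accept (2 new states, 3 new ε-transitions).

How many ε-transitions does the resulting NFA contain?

7

Recursing over subexpressions:
Each of the 3 symbol leaves contributes 0 ε-transitions.
  b | a — 4 ε-transitions
  (b | a)? — 7 ε-transitions
  (b | a)?·a — 7 ε-transitions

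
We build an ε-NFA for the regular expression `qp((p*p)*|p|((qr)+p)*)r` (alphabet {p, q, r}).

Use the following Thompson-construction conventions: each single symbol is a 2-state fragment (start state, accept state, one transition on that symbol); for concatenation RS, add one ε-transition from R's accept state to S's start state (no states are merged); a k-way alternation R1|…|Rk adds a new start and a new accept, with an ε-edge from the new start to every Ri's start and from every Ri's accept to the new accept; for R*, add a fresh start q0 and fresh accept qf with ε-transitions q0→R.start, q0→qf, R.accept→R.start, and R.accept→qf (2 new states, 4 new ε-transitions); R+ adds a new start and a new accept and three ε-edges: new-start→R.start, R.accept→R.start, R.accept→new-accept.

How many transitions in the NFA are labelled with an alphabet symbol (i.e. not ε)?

9

Bottom-up over the parse tree:
Each of the 9 symbol leaves contributes exactly 1 symbol transition.
  p* → 1 symbol transition
  p*p → 2 symbol transitions
  (p*p)* → 2 symbol transitions
  qr → 2 symbol transitions
  (qr)+ → 2 symbol transitions
  (qr)+p → 3 symbol transitions
  ((qr)+p)* → 3 symbol transitions
  (p*p)*|p|((qr)+p)* → 6 symbol transitions
  qp((p*p)*|p|((qr)+p)*)r → 9 symbol transitions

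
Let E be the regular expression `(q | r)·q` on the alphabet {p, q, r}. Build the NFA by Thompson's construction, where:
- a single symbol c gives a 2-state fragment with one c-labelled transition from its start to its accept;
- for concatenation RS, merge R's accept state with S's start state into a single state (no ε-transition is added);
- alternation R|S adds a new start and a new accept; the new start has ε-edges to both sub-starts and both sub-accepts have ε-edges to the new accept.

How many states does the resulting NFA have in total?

By structural recursion:
Each of the 3 symbol leaves contributes a 2-state fragment.
  q | r — 6 states
  (q | r)·q — 7 states

7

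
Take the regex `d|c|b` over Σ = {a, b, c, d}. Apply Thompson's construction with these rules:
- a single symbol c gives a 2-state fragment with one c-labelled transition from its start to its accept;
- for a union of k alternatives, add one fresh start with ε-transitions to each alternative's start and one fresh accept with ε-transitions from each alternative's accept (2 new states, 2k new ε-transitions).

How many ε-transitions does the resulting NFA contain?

Building bottom-up:
Each of the 3 symbol leaves contributes 0 ε-transitions.
  d|c|b = 6 ε-transitions

6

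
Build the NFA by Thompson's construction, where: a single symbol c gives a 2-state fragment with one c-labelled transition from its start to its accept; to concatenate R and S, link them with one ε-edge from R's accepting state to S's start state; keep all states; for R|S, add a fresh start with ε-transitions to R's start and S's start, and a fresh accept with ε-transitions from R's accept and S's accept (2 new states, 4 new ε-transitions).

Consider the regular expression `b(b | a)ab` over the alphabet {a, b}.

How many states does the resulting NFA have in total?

12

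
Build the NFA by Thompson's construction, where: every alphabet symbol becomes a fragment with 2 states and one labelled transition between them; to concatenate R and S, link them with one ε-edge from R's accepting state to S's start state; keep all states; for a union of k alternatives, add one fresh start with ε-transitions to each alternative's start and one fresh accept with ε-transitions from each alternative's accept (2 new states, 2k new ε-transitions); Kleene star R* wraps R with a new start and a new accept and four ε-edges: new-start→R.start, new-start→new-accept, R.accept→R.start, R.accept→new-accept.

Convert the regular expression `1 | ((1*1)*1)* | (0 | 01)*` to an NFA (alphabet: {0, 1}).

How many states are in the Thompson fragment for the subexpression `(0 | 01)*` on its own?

10

Fragment for `(0 | 01)*`:
Each of the 3 symbol leaves contributes a 2-state fragment.
  01 — 4 states
  0 | 01 — 8 states
  (0 | 01)* — 10 states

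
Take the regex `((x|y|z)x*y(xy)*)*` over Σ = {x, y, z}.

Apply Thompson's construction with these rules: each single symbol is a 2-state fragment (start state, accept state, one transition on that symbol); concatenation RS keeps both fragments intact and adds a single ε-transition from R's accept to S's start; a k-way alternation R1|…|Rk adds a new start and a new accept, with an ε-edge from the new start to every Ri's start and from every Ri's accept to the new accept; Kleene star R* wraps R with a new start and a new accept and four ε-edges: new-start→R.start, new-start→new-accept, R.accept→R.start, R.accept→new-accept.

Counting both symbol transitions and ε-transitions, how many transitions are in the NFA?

29

Recursing over subexpressions:
Each of the 7 symbol leaves contributes 1 transition (1 symbol, 0 ε).
  x|y|z → 9 transitions (3 symbol, 6 ε)
  x* → 5 transitions (1 symbol, 4 ε)
  xy → 3 transitions (2 symbol, 1 ε)
  (xy)* → 7 transitions (2 symbol, 5 ε)
  (x|y|z)x*y(xy)* → 25 transitions (7 symbol, 18 ε)
  ((x|y|z)x*y(xy)*)* → 29 transitions (7 symbol, 22 ε)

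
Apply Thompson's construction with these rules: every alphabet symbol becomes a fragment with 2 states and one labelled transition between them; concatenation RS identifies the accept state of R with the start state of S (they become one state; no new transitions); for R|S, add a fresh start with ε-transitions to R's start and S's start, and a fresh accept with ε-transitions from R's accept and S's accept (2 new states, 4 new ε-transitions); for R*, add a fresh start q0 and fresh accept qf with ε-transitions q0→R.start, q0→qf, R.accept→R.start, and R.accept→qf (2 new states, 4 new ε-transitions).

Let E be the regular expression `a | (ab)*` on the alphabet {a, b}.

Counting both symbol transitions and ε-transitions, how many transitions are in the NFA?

11

Bottom-up over the parse tree:
Each of the 3 symbol leaves contributes 1 transition (1 symbol, 0 ε).
  ab → 2 transitions (2 symbol, 0 ε)
  (ab)* → 6 transitions (2 symbol, 4 ε)
  a | (ab)* → 11 transitions (3 symbol, 8 ε)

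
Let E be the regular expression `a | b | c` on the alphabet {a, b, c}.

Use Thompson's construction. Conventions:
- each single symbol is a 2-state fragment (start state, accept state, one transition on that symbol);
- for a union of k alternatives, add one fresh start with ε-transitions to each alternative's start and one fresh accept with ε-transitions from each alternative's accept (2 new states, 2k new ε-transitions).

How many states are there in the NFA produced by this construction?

Recursing over subexpressions:
Each of the 3 symbol leaves contributes a 2-state fragment.
  a | b | c : 8 states

8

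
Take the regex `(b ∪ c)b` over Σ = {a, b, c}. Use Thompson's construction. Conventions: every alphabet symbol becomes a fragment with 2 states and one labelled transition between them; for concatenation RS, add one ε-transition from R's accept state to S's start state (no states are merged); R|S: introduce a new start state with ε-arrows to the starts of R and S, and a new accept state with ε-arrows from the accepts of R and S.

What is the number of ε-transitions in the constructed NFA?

Bottom-up over the parse tree:
Each of the 3 symbol leaves contributes 0 ε-transitions.
  b ∪ c — 4 ε-transitions
  (b ∪ c)b — 5 ε-transitions

5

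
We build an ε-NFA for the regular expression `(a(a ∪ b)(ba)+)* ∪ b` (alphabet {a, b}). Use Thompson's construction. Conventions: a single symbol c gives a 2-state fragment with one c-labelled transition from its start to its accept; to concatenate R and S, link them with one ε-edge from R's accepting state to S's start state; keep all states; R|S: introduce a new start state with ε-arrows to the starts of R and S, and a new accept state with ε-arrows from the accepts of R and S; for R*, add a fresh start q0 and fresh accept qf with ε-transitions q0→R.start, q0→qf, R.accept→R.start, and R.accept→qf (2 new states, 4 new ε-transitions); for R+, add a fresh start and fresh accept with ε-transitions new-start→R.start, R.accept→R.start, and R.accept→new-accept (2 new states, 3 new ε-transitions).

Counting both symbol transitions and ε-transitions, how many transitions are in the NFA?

24

Building bottom-up:
Each of the 6 symbol leaves contributes 1 transition (1 symbol, 0 ε).
  a ∪ b → 6 transitions (2 symbol, 4 ε)
  ba → 3 transitions (2 symbol, 1 ε)
  (ba)+ → 6 transitions (2 symbol, 4 ε)
  a(a ∪ b)(ba)+ → 15 transitions (5 symbol, 10 ε)
  (a(a ∪ b)(ba)+)* → 19 transitions (5 symbol, 14 ε)
  (a(a ∪ b)(ba)+)* ∪ b → 24 transitions (6 symbol, 18 ε)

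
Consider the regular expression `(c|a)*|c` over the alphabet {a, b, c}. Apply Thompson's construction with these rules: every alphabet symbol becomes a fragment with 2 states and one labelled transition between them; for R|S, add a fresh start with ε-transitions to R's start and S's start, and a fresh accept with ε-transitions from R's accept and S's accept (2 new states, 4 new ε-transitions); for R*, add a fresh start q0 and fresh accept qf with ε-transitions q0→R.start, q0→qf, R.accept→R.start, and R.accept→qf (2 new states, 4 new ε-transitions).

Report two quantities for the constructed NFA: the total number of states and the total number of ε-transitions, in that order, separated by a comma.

Per subexpression:
Each of the 3 symbol leaves contributes 2 states and 0 ε-transitions.
  c|a = 6 states, 4 ε-transitions
  (c|a)* = 8 states, 8 ε-transitions
  (c|a)*|c = 12 states, 12 ε-transitions

12, 12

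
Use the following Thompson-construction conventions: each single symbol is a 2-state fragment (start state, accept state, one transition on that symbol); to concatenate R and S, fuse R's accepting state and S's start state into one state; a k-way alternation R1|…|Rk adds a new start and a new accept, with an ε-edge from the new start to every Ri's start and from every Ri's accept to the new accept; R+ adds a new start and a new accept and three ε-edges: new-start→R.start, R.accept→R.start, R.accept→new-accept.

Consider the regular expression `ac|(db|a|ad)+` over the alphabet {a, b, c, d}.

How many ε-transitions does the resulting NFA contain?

Per subexpression:
Each of the 7 symbol leaves contributes 0 ε-transitions.
  ac — 0 ε-transitions
  db — 0 ε-transitions
  ad — 0 ε-transitions
  db|a|ad — 6 ε-transitions
  (db|a|ad)+ — 9 ε-transitions
  ac|(db|a|ad)+ — 13 ε-transitions

13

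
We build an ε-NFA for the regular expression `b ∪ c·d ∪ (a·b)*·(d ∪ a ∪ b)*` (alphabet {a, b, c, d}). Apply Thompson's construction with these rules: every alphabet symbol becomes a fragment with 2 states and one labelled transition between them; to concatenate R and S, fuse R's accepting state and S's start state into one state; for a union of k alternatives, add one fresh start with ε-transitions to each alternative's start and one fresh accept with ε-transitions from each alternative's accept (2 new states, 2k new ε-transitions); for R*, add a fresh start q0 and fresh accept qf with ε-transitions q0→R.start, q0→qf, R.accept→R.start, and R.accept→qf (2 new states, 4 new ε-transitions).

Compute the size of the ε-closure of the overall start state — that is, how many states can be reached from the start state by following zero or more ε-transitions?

12

Let C(F) = |ε-closure(F.start)| within fragment F, and note whether F accepts ε. Symbol fragments have C = 1 and do not accept ε. Then:
  c·d — |ε-closure| equals the left operand's closure size = 1 (its accept is not ε-reachable, so the closure stops there)
  a·b — |ε-closure| equals the left operand's closure size = 1 (its accept is not ε-reachable, so the closure stops there)
  (a·b)* — |ε-closure| = 1 (new start) + 1 (body) + 1 (new accept) = 3
  d ∪ a ∪ b — new start ε-reaches every alternative's start; none of them accept ε, so the new accept is not reached: |ε-closure| = 1 + 1 + 1 + 1 = 4
  (d ∪ a ∪ b)* — the star's fresh start ε-reaches both the body's start and the fresh accept: |ε-closure| = 2 + 4 = 6
  (a·b)*·(d ∪ a ∪ b)* — the left operand accepts ε, so the closure extends into the next operand (the shared merged state is already counted); |ε-closure| = 3 + (6−1) = 8
  b ∪ c·d ∪ (a·b)*·(d ∪ a ∪ b)* — new start ε-reaches every alternative's start; at least one alternative accepts ε, so the union's new accept is reached too: |ε-closure| = 1 + 1 + 1 + 8 + 1 = 12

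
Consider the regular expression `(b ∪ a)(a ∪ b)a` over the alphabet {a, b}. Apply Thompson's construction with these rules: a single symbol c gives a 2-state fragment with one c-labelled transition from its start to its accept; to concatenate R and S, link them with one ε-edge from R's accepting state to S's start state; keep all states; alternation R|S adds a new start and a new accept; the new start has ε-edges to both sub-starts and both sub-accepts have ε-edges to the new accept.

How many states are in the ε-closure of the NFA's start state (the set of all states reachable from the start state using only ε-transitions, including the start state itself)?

Compute the ε-closure size of each fragment's start state recursively; a symbol fragment's start has no outgoing ε-edge, so its closure is just itself (size 1).
  b ∪ a : |closure| = 1 + 1 + 1 = 3 (the new accept is not ε-reachable since no branch accepts ε)
  a ∪ b : |closure| = 1 + 1 + 1 = 3 (the new accept is not ε-reachable since no branch accepts ε)
  (b ∪ a)(a ∪ b)a : |closure| equals the left operand's closure size = 3 (its accept is not ε-reachable, so the closure stops there)

3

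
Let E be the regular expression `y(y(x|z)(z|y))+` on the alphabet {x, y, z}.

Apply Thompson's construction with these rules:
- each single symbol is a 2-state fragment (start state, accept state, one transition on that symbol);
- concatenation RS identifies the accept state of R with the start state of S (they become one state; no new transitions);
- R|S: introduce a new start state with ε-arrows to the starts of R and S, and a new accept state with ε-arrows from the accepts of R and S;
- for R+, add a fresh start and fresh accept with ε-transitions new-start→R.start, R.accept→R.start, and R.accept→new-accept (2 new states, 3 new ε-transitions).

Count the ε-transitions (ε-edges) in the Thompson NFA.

11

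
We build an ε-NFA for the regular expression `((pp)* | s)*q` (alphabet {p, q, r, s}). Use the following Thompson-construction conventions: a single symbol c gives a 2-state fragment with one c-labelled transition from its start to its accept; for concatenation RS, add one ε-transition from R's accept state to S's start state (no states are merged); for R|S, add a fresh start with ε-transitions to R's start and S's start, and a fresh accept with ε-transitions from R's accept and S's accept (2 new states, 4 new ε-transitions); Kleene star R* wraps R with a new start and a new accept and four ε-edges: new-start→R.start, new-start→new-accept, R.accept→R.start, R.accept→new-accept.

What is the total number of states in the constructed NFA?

14

By structural recursion:
Each of the 4 symbol leaves contributes a 2-state fragment.
  pp : 4 states
  (pp)* : 6 states
  (pp)* | s : 10 states
  ((pp)* | s)* : 12 states
  ((pp)* | s)*q : 14 states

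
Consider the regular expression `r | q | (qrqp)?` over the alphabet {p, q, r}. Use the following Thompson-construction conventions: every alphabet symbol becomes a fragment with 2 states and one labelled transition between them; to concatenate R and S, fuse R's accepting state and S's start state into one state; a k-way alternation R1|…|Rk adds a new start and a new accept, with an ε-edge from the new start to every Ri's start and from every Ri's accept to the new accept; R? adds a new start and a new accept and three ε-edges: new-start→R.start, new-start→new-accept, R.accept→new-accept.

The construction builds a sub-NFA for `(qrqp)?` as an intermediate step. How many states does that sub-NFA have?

Fragment for `(qrqp)?`:
Each of the 4 symbol leaves contributes a 2-state fragment.
  qrqp = 5 states
  (qrqp)? = 7 states

7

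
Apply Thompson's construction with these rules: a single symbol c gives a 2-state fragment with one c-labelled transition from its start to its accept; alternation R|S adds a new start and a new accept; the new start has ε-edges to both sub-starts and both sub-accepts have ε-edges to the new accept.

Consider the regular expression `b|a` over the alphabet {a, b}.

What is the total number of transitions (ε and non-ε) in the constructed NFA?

6

Bottom-up over the parse tree:
Each of the 2 symbol leaves contributes 1 transition (1 symbol, 0 ε).
  b|a : 6 transitions (2 symbol, 4 ε)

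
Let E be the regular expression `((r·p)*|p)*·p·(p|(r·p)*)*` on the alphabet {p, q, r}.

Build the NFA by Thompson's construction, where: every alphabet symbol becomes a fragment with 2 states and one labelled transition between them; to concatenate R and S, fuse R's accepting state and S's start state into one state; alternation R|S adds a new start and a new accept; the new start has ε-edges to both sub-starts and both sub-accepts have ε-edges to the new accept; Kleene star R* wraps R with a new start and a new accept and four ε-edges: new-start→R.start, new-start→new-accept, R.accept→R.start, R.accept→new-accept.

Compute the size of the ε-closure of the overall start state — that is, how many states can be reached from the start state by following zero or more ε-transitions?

Compute the ε-closure size of each fragment's start state recursively; a symbol fragment's start has no outgoing ε-edge, so its closure is just itself (size 1).
  r·p — C equals the left operand's closure size = 1 (its accept is not ε-reachable, so the closure stops there)
  (r·p)* — new start has ε-edges to the inner start and to the new accept, so C = 2 + 1 = 3
  (r·p)*|p — C = 1 (new start) + (3 + 1) + 1 (new accept, since some branch ε-reaches its own accept) = 6
  ((r·p)*|p)* — new start has ε-edges to the inner start and to the new accept, so C = 2 + 6 = 8
  r·p — same as the first factor's closure: C = 1
  (r·p)* — new start has ε-edges to the inner start and to the new accept, so C = 2 + 1 = 3
  p|(r·p)* — new start ε-reaches every alternative's start; at least one alternative accepts ε, so the union's new accept is reached too: C = 1 + 1 + 3 + 1 = 6
  (p|(r·p)*)* — C = 1 (new start) + 6 (body) + 1 (new accept) = 8
  ((r·p)*|p)*·p·(p|(r·p)*)* — C = 8 + (1−1) = 8 (closure spills across the concat boundary because the left factor accepts ε)

8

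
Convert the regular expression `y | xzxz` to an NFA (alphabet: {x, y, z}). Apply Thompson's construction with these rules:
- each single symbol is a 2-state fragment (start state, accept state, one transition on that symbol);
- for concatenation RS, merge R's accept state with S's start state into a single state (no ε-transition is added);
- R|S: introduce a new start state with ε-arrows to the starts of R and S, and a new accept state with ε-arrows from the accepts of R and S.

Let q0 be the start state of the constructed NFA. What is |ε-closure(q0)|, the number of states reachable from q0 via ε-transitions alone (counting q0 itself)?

Let C(F) = |ε-closure(F.start)| within fragment F, and note whether F accepts ε. Symbol fragments have C = 1 and do not accept ε. Then:
  xzxz : |closure| equals the left operand's closure size = 1 (its accept is not ε-reachable, so the closure stops there)
  y | xzxz : new start ε-reaches every alternative's start; none of them accept ε, so the new accept is not reached: |closure| = 1 + 1 + 1 = 3

3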